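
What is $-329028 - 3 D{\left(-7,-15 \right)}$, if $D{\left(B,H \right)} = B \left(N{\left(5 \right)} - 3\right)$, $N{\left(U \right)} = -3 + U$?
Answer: $-329049$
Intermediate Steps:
$D{\left(B,H \right)} = - B$ ($D{\left(B,H \right)} = B \left(\left(-3 + 5\right) - 3\right) = B \left(2 - 3\right) = B \left(-1\right) = - B$)
$-329028 - 3 D{\left(-7,-15 \right)} = -329028 - 3 \left(\left(-1\right) \left(-7\right)\right) = -329028 - 3 \cdot 7 = -329028 - 21 = -329049$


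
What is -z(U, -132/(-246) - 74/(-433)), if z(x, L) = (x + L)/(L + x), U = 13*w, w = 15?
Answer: -1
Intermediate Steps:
U = 195 (U = 13*15 = 195)
z(x, L) = 1 (z(x, L) = (L + x)/(L + x) = 1)
-z(U, -132/(-246) - 74/(-433)) = -1*1 = -1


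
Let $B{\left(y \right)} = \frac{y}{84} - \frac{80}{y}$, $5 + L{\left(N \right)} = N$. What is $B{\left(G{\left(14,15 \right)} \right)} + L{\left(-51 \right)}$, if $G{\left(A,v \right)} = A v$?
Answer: $- \frac{2263}{42} \approx -53.881$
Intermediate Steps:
$L{\left(N \right)} = -5 + N$
$B{\left(y \right)} = - \frac{80}{y} + \frac{y}{84}$ ($B{\left(y \right)} = y \frac{1}{84} - \frac{80}{y} = \frac{y}{84} - \frac{80}{y} = - \frac{80}{y} + \frac{y}{84}$)
$B{\left(G{\left(14,15 \right)} \right)} + L{\left(-51 \right)} = \left(- \frac{80}{14 \cdot 15} + \frac{14 \cdot 15}{84}\right) - 56 = \left(- \frac{80}{210} + \frac{1}{84} \cdot 210\right) - 56 = \left(\left(-80\right) \frac{1}{210} + \frac{5}{2}\right) - 56 = \left(- \frac{8}{21} + \frac{5}{2}\right) - 56 = \frac{89}{42} - 56 = - \frac{2263}{42}$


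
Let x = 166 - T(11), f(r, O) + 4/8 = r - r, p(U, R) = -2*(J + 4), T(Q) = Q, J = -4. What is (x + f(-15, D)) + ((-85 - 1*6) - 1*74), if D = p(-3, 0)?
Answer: -21/2 ≈ -10.500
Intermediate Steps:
p(U, R) = 0 (p(U, R) = -2*(-4 + 4) = -2*0 = 0)
D = 0
f(r, O) = -½ (f(r, O) = -½ + (r - r) = -½ + 0 = -½)
x = 155 (x = 166 - 1*11 = 166 - 11 = 155)
(x + f(-15, D)) + ((-85 - 1*6) - 1*74) = (155 - ½) + ((-85 - 1*6) - 1*74) = 309/2 + ((-85 - 6) - 74) = 309/2 + (-91 - 74) = 309/2 - 165 = -21/2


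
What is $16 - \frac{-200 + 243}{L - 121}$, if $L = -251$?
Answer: $\frac{5995}{372} \approx 16.116$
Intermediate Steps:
$16 - \frac{-200 + 243}{L - 121} = 16 - \frac{-200 + 243}{-251 - 121} = 16 - \frac{43}{-372} = 16 - 43 \left(- \frac{1}{372}\right) = 16 - - \frac{43}{372} = 16 + \frac{43}{372} = \frac{5995}{372}$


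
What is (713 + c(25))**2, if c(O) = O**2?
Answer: 1790244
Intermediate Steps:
(713 + c(25))**2 = (713 + 25**2)**2 = (713 + 625)**2 = 1338**2 = 1790244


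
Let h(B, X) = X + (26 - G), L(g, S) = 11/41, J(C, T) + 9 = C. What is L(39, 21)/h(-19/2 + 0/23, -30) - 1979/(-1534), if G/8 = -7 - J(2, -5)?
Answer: 153841/125788 ≈ 1.2230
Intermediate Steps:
J(C, T) = -9 + C
L(g, S) = 11/41 (L(g, S) = 11*(1/41) = 11/41)
G = 0 (G = 8*(-7 - (-9 + 2)) = 8*(-7 - 1*(-7)) = 8*(-7 + 7) = 8*0 = 0)
h(B, X) = 26 + X (h(B, X) = X + (26 - 1*0) = X + (26 + 0) = X + 26 = 26 + X)
L(39, 21)/h(-19/2 + 0/23, -30) - 1979/(-1534) = 11/(41*(26 - 30)) - 1979/(-1534) = (11/41)/(-4) - 1979*(-1/1534) = (11/41)*(-¼) + 1979/1534 = -11/164 + 1979/1534 = 153841/125788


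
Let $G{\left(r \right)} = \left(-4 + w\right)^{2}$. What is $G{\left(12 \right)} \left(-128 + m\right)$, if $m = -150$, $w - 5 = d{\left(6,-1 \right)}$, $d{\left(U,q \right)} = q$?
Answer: $0$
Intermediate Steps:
$w = 4$ ($w = 5 - 1 = 4$)
$G{\left(r \right)} = 0$ ($G{\left(r \right)} = \left(-4 + 4\right)^{2} = 0^{2} = 0$)
$G{\left(12 \right)} \left(-128 + m\right) = 0 \left(-128 - 150\right) = 0 \left(-278\right) = 0$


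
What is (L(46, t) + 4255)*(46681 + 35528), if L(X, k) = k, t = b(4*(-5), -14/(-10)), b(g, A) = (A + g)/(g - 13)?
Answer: 19241509704/55 ≈ 3.4985e+8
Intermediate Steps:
b(g, A) = (A + g)/(-13 + g)
t = 31/55 (t = (-14/(-10) + 4*(-5))/(-13 + 4*(-5)) = (-14*(-⅒) - 20)/(-13 - 20) = (7/5 - 20)/(-33) = -1/33*(-93/5) = 31/55 ≈ 0.56364)
(L(46, t) + 4255)*(46681 + 35528) = (31/55 + 4255)*(46681 + 35528) = (234056/55)*82209 = 19241509704/55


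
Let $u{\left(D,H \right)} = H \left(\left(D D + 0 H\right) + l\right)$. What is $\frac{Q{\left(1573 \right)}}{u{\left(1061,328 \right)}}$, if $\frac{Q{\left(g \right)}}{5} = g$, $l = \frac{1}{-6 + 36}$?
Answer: $\frac{117975}{5538547484} \approx 2.1301 \cdot 10^{-5}$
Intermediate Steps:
$l = \frac{1}{30} \approx 0.033333$
$Q{\left(g \right)} = 5 g$
$u{\left(D,H \right)} = H \left(\frac{1}{30} + D^{2}\right)$ ($u{\left(D,H \right)} = H \left(\left(D D + 0 H\right) + \frac{1}{30}\right) = H \left(\left(D^{2} + 0\right) + \frac{1}{30}\right) = H \left(D^{2} + \frac{1}{30}\right) = H \left(\frac{1}{30} + D^{2}\right)$)
$\frac{Q{\left(1573 \right)}}{u{\left(1061,328 \right)}} = \frac{5 \cdot 1573}{328 \left(\frac{1}{30} + 1061^{2}\right)} = \frac{7865}{328 \left(\frac{1}{30} + 1125721\right)} = \frac{7865}{328 \cdot \frac{33771631}{30}} = \frac{7865}{\frac{5538547484}{15}} = 7865 \cdot \frac{15}{5538547484} = \frac{117975}{5538547484}$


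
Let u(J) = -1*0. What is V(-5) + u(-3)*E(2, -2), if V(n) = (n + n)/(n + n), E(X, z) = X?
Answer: 1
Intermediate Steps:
u(J) = 0
V(n) = 1 (V(n) = (2*n)/((2*n)) = (2*n)*(1/(2*n)) = 1)
V(-5) + u(-3)*E(2, -2) = 1 + 0*2 = 1 + 0 = 1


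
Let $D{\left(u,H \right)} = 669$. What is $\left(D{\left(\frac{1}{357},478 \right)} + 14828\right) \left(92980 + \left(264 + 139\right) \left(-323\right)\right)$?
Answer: $-576317933$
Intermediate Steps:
$\left(D{\left(\frac{1}{357},478 \right)} + 14828\right) \left(92980 + \left(264 + 139\right) \left(-323\right)\right) = \left(669 + 14828\right) \left(92980 + \left(264 + 139\right) \left(-323\right)\right) = 15497 \left(92980 + 403 \left(-323\right)\right) = 15497 \left(92980 - 130169\right) = 15497 \left(-37189\right) = -576317933$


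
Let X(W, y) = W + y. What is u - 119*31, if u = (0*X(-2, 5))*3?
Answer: -3689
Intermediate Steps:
u = 0 (u = (0*(-2 + 5))*3 = (0*3)*3 = 0*3 = 0)
u - 119*31 = 0 - 119*31 = 0 - 3689 = -3689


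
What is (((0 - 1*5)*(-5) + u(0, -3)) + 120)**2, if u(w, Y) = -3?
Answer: 20164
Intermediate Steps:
(((0 - 1*5)*(-5) + u(0, -3)) + 120)**2 = (((0 - 1*5)*(-5) - 3) + 120)**2 = (((0 - 5)*(-5) - 3) + 120)**2 = ((-5*(-5) - 3) + 120)**2 = ((25 - 3) + 120)**2 = (22 + 120)**2 = 142**2 = 20164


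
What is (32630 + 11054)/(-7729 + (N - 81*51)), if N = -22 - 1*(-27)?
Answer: -43684/11855 ≈ -3.6849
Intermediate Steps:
N = 5 (N = -22 + 27 = 5)
(32630 + 11054)/(-7729 + (N - 81*51)) = (32630 + 11054)/(-7729 + (5 - 81*51)) = 43684/(-7729 + (5 - 4131)) = 43684/(-7729 - 4126) = 43684/(-11855) = 43684*(-1/11855) = -43684/11855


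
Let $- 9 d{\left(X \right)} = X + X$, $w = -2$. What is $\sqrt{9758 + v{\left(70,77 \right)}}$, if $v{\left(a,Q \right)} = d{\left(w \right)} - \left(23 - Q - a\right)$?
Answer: $\frac{\sqrt{88942}}{3} \approx 99.411$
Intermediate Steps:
$d{\left(X \right)} = - \frac{2 X}{9}$ ($d{\left(X \right)} = - \frac{X + X}{9} = - \frac{2 X}{9}$)
$v{\left(a,Q \right)} = - \frac{203}{9} + Q + a$ ($v{\left(a,Q \right)} = \left(- \frac{2}{9}\right) \left(-2\right) - \left(23 - Q - a\right) = \frac{4}{9} - \left(23 - Q - a\right) = \frac{4}{9} + \left(-23 + Q + a\right) = - \frac{203}{9} + Q + a$)
$\sqrt{9758 + v{\left(70,77 \right)}} = \sqrt{9758 + \left(- \frac{203}{9} + 77 + 70\right)} = \sqrt{9758 + \frac{1120}{9}} = \sqrt{\frac{88942}{9}} = \frac{\sqrt{88942}}{3}$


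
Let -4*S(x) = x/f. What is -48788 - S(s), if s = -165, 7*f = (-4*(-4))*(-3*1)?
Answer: -3122047/64 ≈ -48782.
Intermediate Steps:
f = -48/7 (f = ((-4*(-4))*(-3*1))/7 = (16*(-3))/7 = (⅐)*(-48) = -48/7 ≈ -6.8571)
S(x) = 7*x/192 (S(x) = -x/(4*(-48/7)) = -x*(-7)/(4*48) = -(-7)*x/192 = 7*x/192)
-48788 - S(s) = -48788 - 7*(-165)/192 = -48788 - 1*(-385/64) = -48788 + 385/64 = -3122047/64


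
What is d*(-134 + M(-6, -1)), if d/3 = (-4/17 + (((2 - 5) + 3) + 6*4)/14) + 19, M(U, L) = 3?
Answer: -957741/119 ≈ -8048.2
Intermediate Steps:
d = 7311/119 (d = 3*((-4/17 + (((2 - 5) + 3) + 6*4)/14) + 19) = 3*((-4*1/17 + ((-3 + 3) + 24)*(1/14)) + 19) = 3*((-4/17 + (0 + 24)*(1/14)) + 19) = 3*((-4/17 + 24*(1/14)) + 19) = 3*((-4/17 + 12/7) + 19) = 3*(176/119 + 19) = 3*(2437/119) = 7311/119 ≈ 61.437)
d*(-134 + M(-6, -1)) = 7311*(-134 + 3)/119 = (7311/119)*(-131) = -957741/119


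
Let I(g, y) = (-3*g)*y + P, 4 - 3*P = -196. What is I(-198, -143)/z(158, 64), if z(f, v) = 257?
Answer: -254626/771 ≈ -330.25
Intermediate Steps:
P = 200/3 (P = 4/3 - ⅓*(-196) = 4/3 + 196/3 = 200/3 ≈ 66.667)
I(g, y) = 200/3 - 3*g*y (I(g, y) = (-3*g)*y + 200/3 = -3*g*y + 200/3 = 200/3 - 3*g*y)
I(-198, -143)/z(158, 64) = (200/3 - 3*(-198)*(-143))/257 = (200/3 - 84942)*(1/257) = -254626/3*1/257 = -254626/771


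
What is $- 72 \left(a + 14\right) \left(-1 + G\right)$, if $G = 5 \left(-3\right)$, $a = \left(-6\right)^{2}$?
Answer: $57600$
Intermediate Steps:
$a = 36$
$G = -15$
$- 72 \left(a + 14\right) \left(-1 + G\right) = - 72 \left(36 + 14\right) \left(-1 - 15\right) = - 72 \cdot 50 \left(-16\right) = \left(-72\right) \left(-800\right) = 57600$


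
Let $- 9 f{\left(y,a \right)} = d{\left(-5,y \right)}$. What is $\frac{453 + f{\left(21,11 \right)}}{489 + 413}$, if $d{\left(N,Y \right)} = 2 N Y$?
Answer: $\frac{1429}{2706} \approx 0.52809$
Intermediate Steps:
$d{\left(N,Y \right)} = 2 N Y$
$f{\left(y,a \right)} = \frac{10 y}{9}$ ($f{\left(y,a \right)} = - \frac{2 \left(-5\right) y}{9} = - \frac{\left(-10\right) y}{9} = \frac{10 y}{9}$)
$\frac{453 + f{\left(21,11 \right)}}{489 + 413} = \frac{453 + \frac{10}{9} \cdot 21}{489 + 413} = \frac{453 + \frac{70}{3}}{902} = \frac{1429}{3} \cdot \frac{1}{902} = \frac{1429}{2706}$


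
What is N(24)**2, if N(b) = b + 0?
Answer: 576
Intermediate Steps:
N(b) = b
N(24)**2 = 24**2 = 576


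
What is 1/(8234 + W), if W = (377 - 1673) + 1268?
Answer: 1/8206 ≈ 0.00012186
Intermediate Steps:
W = -28 (W = -1296 + 1268 = -28)
1/(8234 + W) = 1/(8234 - 28) = 1/8206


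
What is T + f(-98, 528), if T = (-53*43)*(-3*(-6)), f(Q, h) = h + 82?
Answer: -40412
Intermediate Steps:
f(Q, h) = 82 + h
T = -41022 (T = -2279*18 = -41022)
T + f(-98, 528) = -41022 + (82 + 528) = -41022 + 610 = -40412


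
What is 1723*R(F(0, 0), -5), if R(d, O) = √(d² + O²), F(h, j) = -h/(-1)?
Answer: 8615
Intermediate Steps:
F(h, j) = h (F(h, j) = -h*(-1) = h)
R(d, O) = √(O² + d²)
1723*R(F(0, 0), -5) = 1723*√((-5)² + 0²) = 1723*√(25 + 0) = 1723*√25 = 1723*5 = 8615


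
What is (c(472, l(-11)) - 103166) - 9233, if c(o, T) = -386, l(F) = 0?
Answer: -112785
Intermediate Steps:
(c(472, l(-11)) - 103166) - 9233 = (-386 - 103166) - 9233 = -103552 - 9233 = -112785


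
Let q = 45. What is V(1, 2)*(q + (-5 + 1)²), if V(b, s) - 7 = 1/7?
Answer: 3050/7 ≈ 435.71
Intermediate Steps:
V(b, s) = 50/7 (V(b, s) = 7 + 1/7 = 7 + ⅐ = 50/7)
V(1, 2)*(q + (-5 + 1)²) = 50*(45 + (-5 + 1)²)/7 = 50*(45 + (-4)²)/7 = 50*(45 + 16)/7 = (50/7)*61 = 3050/7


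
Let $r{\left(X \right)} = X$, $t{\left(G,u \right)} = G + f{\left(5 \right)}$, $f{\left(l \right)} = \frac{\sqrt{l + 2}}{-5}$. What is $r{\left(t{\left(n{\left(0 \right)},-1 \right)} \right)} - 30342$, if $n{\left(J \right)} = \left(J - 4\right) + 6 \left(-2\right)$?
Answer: $-30358 - \frac{\sqrt{7}}{5} \approx -30359.0$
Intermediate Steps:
$f{\left(l \right)} = - \frac{\sqrt{2 + l}}{5}$ ($f{\left(l \right)} = \sqrt{2 + l} \left(- \frac{1}{5}\right) = - \frac{\sqrt{2 + l}}{5}$)
$n{\left(J \right)} = -16 + J$ ($n{\left(J \right)} = \left(J - 4\right) - 12 = \left(-4 + J\right) - 12 = -16 + J$)
$t{\left(G,u \right)} = G - \frac{\sqrt{7}}{5}$ ($t{\left(G,u \right)} = G - \frac{\sqrt{2 + 5}}{5} = G - \frac{\sqrt{7}}{5}$)
$r{\left(t{\left(n{\left(0 \right)},-1 \right)} \right)} - 30342 = \left(\left(-16 + 0\right) - \frac{\sqrt{7}}{5}\right) - 30342 = \left(-16 - \frac{\sqrt{7}}{5}\right) - 30342 = -30358 - \frac{\sqrt{7}}{5}$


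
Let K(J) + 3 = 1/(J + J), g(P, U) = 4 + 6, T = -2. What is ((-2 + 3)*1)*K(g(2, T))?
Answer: -59/20 ≈ -2.9500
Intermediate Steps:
g(P, U) = 10
K(J) = -3 + 1/(2*J) (K(J) = -3 + 1/(J + J) = -3 + 1/(2*J))
((-2 + 3)*1)*K(g(2, T)) = ((-2 + 3)*1)*(-3 + (½)/10) = (1*1)*(-3 + (½)*(⅒)) = 1*(-3 + 1/20) = 1*(-59/20) = -59/20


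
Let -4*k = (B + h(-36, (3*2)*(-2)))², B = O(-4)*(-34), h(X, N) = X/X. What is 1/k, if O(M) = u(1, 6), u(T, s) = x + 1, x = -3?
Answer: -4/4761 ≈ -0.00084016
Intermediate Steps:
u(T, s) = -2 (u(T, s) = -3 + 1 = -2)
h(X, N) = 1
O(M) = -2
B = 68 (B = -2*(-34) = 68)
k = -4761/4 (k = -(68 + 1)²/4 = -¼*69² = -¼*4761 = -4761/4 ≈ -1190.3)
1/k = 1/(-4761/4) = -4/4761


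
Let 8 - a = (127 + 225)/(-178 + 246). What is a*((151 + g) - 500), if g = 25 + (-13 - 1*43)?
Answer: -18240/17 ≈ -1072.9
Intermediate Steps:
a = 48/17 (a = 8 - (127 + 225)/(-178 + 246) = 8 - 352/68 = 8 - 1*88/17 = 8 - 88/17 = 48/17 ≈ 2.8235)
g = -31 (g = 25 + (-13 - 43) = 25 - 56 = -31)
a*((151 + g) - 500) = 48*((151 - 31) - 500)/17 = 48*(120 - 500)/17 = (48/17)*(-380) = -18240/17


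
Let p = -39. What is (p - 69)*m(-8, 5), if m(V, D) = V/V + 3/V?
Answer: -135/2 ≈ -67.500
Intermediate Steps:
m(V, D) = 1 + 3/V
(p - 69)*m(-8, 5) = (-39 - 69)*((3 - 8)/(-8)) = -(-27)*(-5)/2 = -108*5/8 = -135/2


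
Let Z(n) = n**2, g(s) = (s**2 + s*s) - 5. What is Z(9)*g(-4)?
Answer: 2187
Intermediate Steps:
g(s) = -5 + 2*s**2 (g(s) = (s**2 + s**2) - 5 = 2*s**2 - 5 = -5 + 2*s**2)
Z(9)*g(-4) = 9**2*(-5 + 2*(-4)**2) = 81*(-5 + 2*16) = 81*(-5 + 32) = 81*27 = 2187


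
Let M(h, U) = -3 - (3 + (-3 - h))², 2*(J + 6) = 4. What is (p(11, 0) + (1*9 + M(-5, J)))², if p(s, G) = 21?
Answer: 4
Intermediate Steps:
J = -4 (J = -6 + (½)*4 = -6 + 2 = -4)
M(h, U) = -3 - h² (M(h, U) = -3 - (-h)² = -3 - h²)
(p(11, 0) + (1*9 + M(-5, J)))² = (21 + (1*9 + (-3 - 1*(-5)²)))² = (21 + (9 + (-3 - 1*25)))² = (21 + (9 + (-3 - 25)))² = (21 + (9 - 28))² = (21 - 19)² = 2² = 4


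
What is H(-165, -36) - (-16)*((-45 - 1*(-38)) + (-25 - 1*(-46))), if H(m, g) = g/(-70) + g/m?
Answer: 86522/385 ≈ 224.73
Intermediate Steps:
H(m, g) = -g/70 + g/m (H(m, g) = g*(-1/70) + g/m = -g/70 + g/m)
H(-165, -36) - (-16)*((-45 - 1*(-38)) + (-25 - 1*(-46))) = (-1/70*(-36) - 36/(-165)) - (-16)*((-45 - 1*(-38)) + (-25 - 1*(-46))) = (18/35 - 36*(-1/165)) - (-16)*((-45 + 38) + (-25 + 46)) = (18/35 + 12/55) - (-16)*(-7 + 21) = 282/385 - (-16)*14 = 282/385 - 1*(-224) = 282/385 + 224 = 86522/385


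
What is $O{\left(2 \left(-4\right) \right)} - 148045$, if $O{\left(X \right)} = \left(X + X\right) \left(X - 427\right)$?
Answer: $-141085$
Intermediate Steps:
$O{\left(X \right)} = 2 X \left(-427 + X\right)$
$O{\left(2 \left(-4\right) \right)} - 148045 = 2 \cdot 2 \left(-4\right) \left(-427 + 2 \left(-4\right)\right) - 148045 = 2 \left(-8\right) \left(-427 - 8\right) - 148045 = 2 \left(-8\right) \left(-435\right) - 148045 = 6960 - 148045 = -141085$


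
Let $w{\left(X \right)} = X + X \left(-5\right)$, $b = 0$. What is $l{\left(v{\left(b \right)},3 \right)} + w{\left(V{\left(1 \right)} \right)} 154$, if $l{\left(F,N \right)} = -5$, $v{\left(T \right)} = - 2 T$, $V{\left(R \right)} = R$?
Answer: $-621$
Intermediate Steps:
$w{\left(X \right)} = - 4 X$ ($w{\left(X \right)} = X - 5 X = - 4 X$)
$l{\left(v{\left(b \right)},3 \right)} + w{\left(V{\left(1 \right)} \right)} 154 = -5 + \left(-4\right) 1 \cdot 154 = -5 - 616 = -621$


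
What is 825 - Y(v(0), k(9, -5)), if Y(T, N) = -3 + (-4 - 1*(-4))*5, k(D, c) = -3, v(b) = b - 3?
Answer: 828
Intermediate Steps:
v(b) = -3 + b
Y(T, N) = -3 (Y(T, N) = -3 + (-4 + 4)*5 = -3 + 0*5 = -3 + 0 = -3)
825 - Y(v(0), k(9, -5)) = 825 - 1*(-3) = 825 + 3 = 828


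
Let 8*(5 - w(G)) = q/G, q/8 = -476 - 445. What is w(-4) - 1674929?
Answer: -6700617/4 ≈ -1.6752e+6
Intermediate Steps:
q = -7368 (q = 8*(-476 - 445) = 8*(-921) = -7368)
w(G) = 5 + 921/G (w(G) = 5 - (-921)/G = 5 + 921/G)
w(-4) - 1674929 = (5 + 921/(-4)) - 1674929 = (5 + 921*(-1/4)) - 1674929 = (5 - 921/4) - 1674929 = -901/4 - 1674929 = -6700617/4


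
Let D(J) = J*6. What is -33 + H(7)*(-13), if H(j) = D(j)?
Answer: -579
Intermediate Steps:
D(J) = 6*J
H(j) = 6*j
-33 + H(7)*(-13) = -33 + (6*7)*(-13) = -33 + 42*(-13) = -33 - 546 = -579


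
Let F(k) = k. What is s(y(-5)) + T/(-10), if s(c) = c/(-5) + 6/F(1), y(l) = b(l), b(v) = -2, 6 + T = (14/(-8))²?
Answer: 1071/160 ≈ 6.6937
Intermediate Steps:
T = -47/16 (T = -6 + (14/(-8))² = -6 + (14*(-⅛))² = -6 + (-7/4)² = -6 + 49/16 = -47/16 ≈ -2.9375)
y(l) = -2
s(c) = 6 - c/5 (s(c) = c/(-5) + 6/1 = c*(-⅕) + 6*1 = -c/5 + 6 = 6 - c/5)
s(y(-5)) + T/(-10) = (6 - ⅕*(-2)) - 47/16/(-10) = (6 + ⅖) - 47/16*(-⅒) = 32/5 + 47/160 = 1071/160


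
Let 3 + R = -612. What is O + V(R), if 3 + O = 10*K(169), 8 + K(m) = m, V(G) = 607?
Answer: 2214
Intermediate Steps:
R = -615 (R = -3 - 612 = -615)
K(m) = -8 + m
O = 1607 (O = -3 + 10*(-8 + 169) = -3 + 10*161 = -3 + 1610 = 1607)
O + V(R) = 1607 + 607 = 2214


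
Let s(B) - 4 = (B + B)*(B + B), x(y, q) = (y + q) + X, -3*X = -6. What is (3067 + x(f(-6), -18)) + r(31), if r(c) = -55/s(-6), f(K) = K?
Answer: 450605/148 ≈ 3044.6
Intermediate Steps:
X = 2 (X = -⅓*(-6) = 2)
x(y, q) = 2 + q + y (x(y, q) = (y + q) + 2 = (q + y) + 2 = 2 + q + y)
s(B) = 4 + 4*B² (s(B) = 4 + (B + B)*(B + B) = 4 + (2*B)*(2*B) = 4 + 4*B²)
r(c) = -55/148 (r(c) = -55/(4 + 4*(-6)²) = -55/(4 + 4*36) = -55/(4 + 144) = -55/148)
(3067 + x(f(-6), -18)) + r(31) = (3067 + (2 - 18 - 6)) - 55/148 = (3067 - 22) - 55/148 = 3045 - 55/148 = 450605/148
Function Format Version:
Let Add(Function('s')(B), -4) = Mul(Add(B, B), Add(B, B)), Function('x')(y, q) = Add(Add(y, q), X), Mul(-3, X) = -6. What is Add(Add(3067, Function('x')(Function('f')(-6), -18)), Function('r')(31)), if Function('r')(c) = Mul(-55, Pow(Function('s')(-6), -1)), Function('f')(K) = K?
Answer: Rational(450605, 148) ≈ 3044.6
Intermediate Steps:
X = 2 (X = Mul(Rational(-1, 3), -6) = 2)
Function('x')(y, q) = Add(2, q, y) (Function('x')(y, q) = Add(Add(y, q), 2) = Add(Add(q, y), 2) = Add(2, q, y))
Function('s')(B) = Add(4, Mul(4, Pow(B, 2))) (Function('s')(B) = Add(4, Mul(Add(B, B), Add(B, B))) = Add(4, Mul(Mul(2, B), Mul(2, B))) = Add(4, Mul(4, Pow(B, 2))))
Function('r')(c) = Rational(-55, 148) (Function('r')(c) = Mul(-55, Pow(Add(4, Mul(4, Pow(-6, 2))), -1)) = Mul(-55, Pow(Add(4, Mul(4, 36)), -1)) = Mul(-55, Pow(Add(4, 144), -1)) = Mul(-55, Pow(148, -1)) = Mul(-55, Rational(1, 148)) = Rational(-55, 148))
Add(Add(3067, Function('x')(Function('f')(-6), -18)), Function('r')(31)) = Add(Add(3067, Add(2, -18, -6)), Rational(-55, 148)) = Add(Add(3067, -22), Rational(-55, 148)) = Add(3045, Rational(-55, 148)) = Rational(450605, 148)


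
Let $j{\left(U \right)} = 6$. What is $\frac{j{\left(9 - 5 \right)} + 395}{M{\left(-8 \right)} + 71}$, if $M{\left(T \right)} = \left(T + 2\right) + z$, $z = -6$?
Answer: $\frac{401}{59} \approx 6.7966$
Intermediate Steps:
$M{\left(T \right)} = -4 + T$ ($M{\left(T \right)} = \left(T + 2\right) - 6 = \left(2 + T\right) - 6 = -4 + T$)
$\frac{j{\left(9 - 5 \right)} + 395}{M{\left(-8 \right)} + 71} = \frac{6 + 395}{\left(-4 - 8\right) + 71} = \frac{401}{-12 + 71} = \frac{401}{59}$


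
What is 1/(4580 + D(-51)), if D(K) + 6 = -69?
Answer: 1/4505 ≈ 0.00022198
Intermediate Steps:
D(K) = -75 (D(K) = -6 - 69 = -75)
1/(4580 + D(-51)) = 1/(4580 - 75) = 1/4505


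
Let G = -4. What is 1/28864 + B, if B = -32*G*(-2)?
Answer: -7389183/28864 ≈ -256.00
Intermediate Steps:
B = -256 (B = -32*(-4)*(-2) = 128*(-2) = -256)
1/28864 + B = 1/28864 - 256 = -7389183/28864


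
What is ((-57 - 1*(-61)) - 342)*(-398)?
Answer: 134524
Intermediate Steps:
((-57 - 1*(-61)) - 342)*(-398) = ((-57 + 61) - 342)*(-398) = (4 - 342)*(-398) = -338*(-398) = 134524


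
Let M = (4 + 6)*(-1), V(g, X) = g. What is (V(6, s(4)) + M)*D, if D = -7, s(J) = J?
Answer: 28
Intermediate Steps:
M = -10 (M = 10*(-1) = -10)
(V(6, s(4)) + M)*D = (6 - 10)*(-7) = -4*(-7) = 28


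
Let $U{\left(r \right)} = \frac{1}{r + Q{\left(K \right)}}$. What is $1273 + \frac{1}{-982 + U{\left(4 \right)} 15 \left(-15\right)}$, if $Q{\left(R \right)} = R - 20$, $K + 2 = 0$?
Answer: $\frac{2468345}{1939} \approx 1273.0$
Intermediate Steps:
$K = -2$ ($K = -2 + 0 = -2$)
$Q{\left(R \right)} = -20 + R$ ($Q{\left(R \right)} = R - 20 = -20 + R$)
$U{\left(r \right)} = \frac{1}{-22 + r}$ ($U{\left(r \right)} = \frac{1}{r - 22} = \frac{1}{-22 + r}$)
$1273 + \frac{1}{-982 + U{\left(4 \right)} 15 \left(-15\right)} = 1273 + \frac{1}{-982 + \frac{1}{-22 + 4} \cdot 15 \left(-15\right)} = 1273 + \frac{1}{-982 + \frac{1}{-18} \cdot 15 \left(-15\right)} = 1273 + \frac{1}{-982 + \left(- \frac{1}{18}\right) 15 \left(-15\right)} = 1273 + \frac{1}{-982 - - \frac{25}{2}} = 1273 + \frac{1}{-982 + \frac{25}{2}} = 1273 + \frac{1}{- \frac{1939}{2}} = 1273 - \frac{2}{1939} = \frac{2468345}{1939}$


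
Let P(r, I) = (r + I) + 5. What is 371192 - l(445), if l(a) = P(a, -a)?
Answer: 371187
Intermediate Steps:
P(r, I) = 5 + I + r (P(r, I) = (I + r) + 5 = 5 + I + r)
l(a) = 5 (l(a) = 5 - a + a = 5)
371192 - l(445) = 371192 - 1*5 = 371192 - 5 = 371187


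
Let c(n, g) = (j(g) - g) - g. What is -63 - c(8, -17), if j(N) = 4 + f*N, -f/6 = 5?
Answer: -611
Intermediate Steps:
f = -30 (f = -6*5 = -30)
j(N) = 4 - 30*N
c(n, g) = 4 - 32*g (c(n, g) = ((4 - 30*g) - g) - g = (4 - 31*g) - g = 4 - 32*g)
-63 - c(8, -17) = -63 - (4 - 32*(-17)) = -63 - (4 + 544) = -63 - 1*548 = -63 - 548 = -611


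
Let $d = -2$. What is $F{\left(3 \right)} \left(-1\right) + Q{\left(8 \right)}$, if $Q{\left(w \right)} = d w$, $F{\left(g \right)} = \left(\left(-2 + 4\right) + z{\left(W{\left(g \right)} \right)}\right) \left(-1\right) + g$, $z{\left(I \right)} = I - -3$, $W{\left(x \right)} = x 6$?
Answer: $4$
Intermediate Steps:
$W{\left(x \right)} = 6 x$
$z{\left(I \right)} = 3 + I$ ($z{\left(I \right)} = I + 3 = 3 + I$)
$F{\left(g \right)} = -5 - 5 g$ ($F{\left(g \right)} = \left(\left(-2 + 4\right) + \left(3 + 6 g\right)\right) \left(-1\right) + g = \left(2 + \left(3 + 6 g\right)\right) \left(-1\right) + g = \left(5 + 6 g\right) \left(-1\right) + g = \left(-5 - 6 g\right) + g = -5 - 5 g$)
$Q{\left(w \right)} = - 2 w$
$F{\left(3 \right)} \left(-1\right) + Q{\left(8 \right)} = \left(-5 - 15\right) \left(-1\right) - 16 = \left(-20\right) \left(-1\right) - 16 = 20 - 16 = 4$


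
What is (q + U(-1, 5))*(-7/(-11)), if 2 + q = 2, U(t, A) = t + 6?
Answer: 35/11 ≈ 3.1818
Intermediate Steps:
U(t, A) = 6 + t
q = 0 (q = -2 + 2 = 0)
(q + U(-1, 5))*(-7/(-11)) = (0 + (6 - 1))*(-7/(-11)) = (0 + 5)*(-7*(-1/11)) = 5*(7/11) = 35/11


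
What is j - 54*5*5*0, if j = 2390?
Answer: 2390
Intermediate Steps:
j - 54*5*5*0 = 2390 - 54*5*5*0 = 2390 - 1350*0 = 2390 - 54*0 = 2390 + 0 = 2390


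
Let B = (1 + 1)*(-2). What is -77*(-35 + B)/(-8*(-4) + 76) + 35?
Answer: 2261/36 ≈ 62.806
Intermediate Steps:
B = -4 (B = 2*(-2) = -4)
-77*(-35 + B)/(-8*(-4) + 76) + 35 = -77*(-35 - 4)/(-8*(-4) + 76) + 35 = -(-3003)/(32 + 76) + 35 = -(-3003)/108 + 35 = -77*(-13/36) + 35 = 1001/36 + 35 = 2261/36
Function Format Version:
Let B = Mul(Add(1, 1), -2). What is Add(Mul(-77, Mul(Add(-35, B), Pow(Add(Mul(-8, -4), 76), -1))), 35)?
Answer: Rational(2261, 36) ≈ 62.806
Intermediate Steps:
B = -4 (B = Mul(2, -2) = -4)
Add(Mul(-77, Mul(Add(-35, B), Pow(Add(Mul(-8, -4), 76), -1))), 35) = Add(Mul(-77, Mul(Add(-35, -4), Pow(Add(Mul(-8, -4), 76), -1))), 35) = Add(Mul(-77, Mul(-39, Pow(Add(32, 76), -1))), 35) = Add(Mul(-77, Mul(-39, Pow(108, -1))), 35) = Add(Mul(-77, Mul(-39, Rational(1, 108))), 35) = Add(Mul(-77, Rational(-13, 36)), 35) = Add(Rational(1001, 36), 35) = Rational(2261, 36)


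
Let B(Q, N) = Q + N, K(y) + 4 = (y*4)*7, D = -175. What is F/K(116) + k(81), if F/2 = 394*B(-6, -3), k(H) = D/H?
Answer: -285538/65691 ≈ -4.3467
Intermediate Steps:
K(y) = -4 + 28*y (K(y) = -4 + (y*4)*7 = -4 + (4*y)*7 = -4 + 28*y)
k(H) = -175/H
B(Q, N) = N + Q
F = -7092 (F = 2*(394*(-3 - 6)) = 2*(394*(-9)) = 2*(-3546) = -7092)
F/K(116) + k(81) = -7092/(-4 + 28*116) - 175/81 = -7092/(-4 + 3248) - 175*1/81 = -7092/3244 - 175/81 = -7092*1/3244 - 175/81 = -1773/811 - 175/81 = -285538/65691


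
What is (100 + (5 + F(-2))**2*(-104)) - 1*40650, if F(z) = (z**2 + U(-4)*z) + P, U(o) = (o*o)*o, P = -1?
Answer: -1964134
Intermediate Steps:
U(o) = o**3 (U(o) = o**2*o = o**3)
F(z) = -1 + z**2 - 64*z (F(z) = (z**2 + (-4)**3*z) - 1 = (z**2 - 64*z) - 1 = -1 + z**2 - 64*z)
(100 + (5 + F(-2))**2*(-104)) - 1*40650 = (100 + (5 + (-1 + (-2)**2 - 64*(-2)))**2*(-104)) - 1*40650 = (100 + (5 + (-1 + 4 + 128))**2*(-104)) - 40650 = (100 + (5 + 131)**2*(-104)) - 40650 = (100 + 136**2*(-104)) - 40650 = (100 + 18496*(-104)) - 40650 = (100 - 1923584) - 40650 = -1923484 - 40650 = -1964134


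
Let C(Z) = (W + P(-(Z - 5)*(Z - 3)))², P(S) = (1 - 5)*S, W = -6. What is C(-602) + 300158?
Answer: 2157767396514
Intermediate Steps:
P(S) = -4*S
C(Z) = (-6 + 4*(-5 + Z)*(-3 + Z))² (C(Z) = (-6 - (-4)*(Z - 5)*(Z - 3))² = (-6 - (-4)*(-5 + Z)*(-3 + Z))² = (-6 + 4*(-5 + Z)*(-3 + Z))²)
C(-602) + 300158 = 4*(-27 - 2*(-602)² + 16*(-602))² + 300158 = 4*(-27 - 2*362404 - 9632)² + 300158 = 4*(-27 - 724808 - 9632)² + 300158 = 4*(-734467)² + 300158 = 4*539441774089 + 300158 = 2157767096356 + 300158 = 2157767396514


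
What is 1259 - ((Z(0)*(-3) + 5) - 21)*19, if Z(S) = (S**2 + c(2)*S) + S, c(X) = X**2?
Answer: 1563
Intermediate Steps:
Z(S) = S**2 + 5*S (Z(S) = (S**2 + 2**2*S) + S = (S**2 + 4*S) + S = S**2 + 5*S)
1259 - ((Z(0)*(-3) + 5) - 21)*19 = 1259 - (((0*(5 + 0))*(-3) + 5) - 21)*19 = 1259 - (((0*5)*(-3) + 5) - 21)*19 = 1259 - ((0*(-3) + 5) - 21)*19 = 1259 - ((0 + 5) - 21)*19 = 1259 - (5 - 21)*19 = 1259 - (-16)*19 = 1259 - 1*(-304) = 1259 + 304 = 1563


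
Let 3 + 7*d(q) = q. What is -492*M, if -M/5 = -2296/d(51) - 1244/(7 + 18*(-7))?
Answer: -94958870/119 ≈ -7.9797e+5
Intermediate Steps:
d(q) = -3/7 + q/7
M = 1158035/714 (M = -5*(-2296/(-3/7 + (⅐)*51) - 1244/(7 + 18*(-7))) = -5*(-2296/(-3/7 + 51/7) - 1244/(7 - 126)) = -5*(-2296/48/7 - 1244/(-119)) = -5*(-2296*7/48 - 1244*(-1/119)) = -5*(-2009/6 + 1244/119) = -5*(-231607/714) = 1158035/714 ≈ 1621.9)
-492*M = -492*1158035/714 = -94958870/119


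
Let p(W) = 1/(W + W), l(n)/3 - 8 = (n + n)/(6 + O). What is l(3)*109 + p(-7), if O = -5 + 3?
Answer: 21745/7 ≈ 3106.4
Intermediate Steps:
O = -2
l(n) = 24 + 3*n/2 (l(n) = 24 + 3*((n + n)/(6 - 2)) = 24 + 3*((2*n)/4) = 24 + 3*((2*n)*(¼)) = 24 + 3*(n/2) = 24 + 3*n/2)
p(W) = 1/(2*W)
l(3)*109 + p(-7) = (24 + (3/2)*3)*109 + (½)/(-7) = (24 + 9/2)*109 + (½)*(-⅐) = (57/2)*109 - 1/14 = 6213/2 - 1/14 = 21745/7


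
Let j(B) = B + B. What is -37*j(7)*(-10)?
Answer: 5180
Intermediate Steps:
j(B) = 2*B
-37*j(7)*(-10) = -74*7*(-10) = -37*14*(-10) = -518*(-10) = 5180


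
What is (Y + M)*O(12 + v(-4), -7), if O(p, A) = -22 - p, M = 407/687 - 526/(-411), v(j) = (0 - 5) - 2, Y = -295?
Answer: 248300028/31373 ≈ 7914.5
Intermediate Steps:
v(j) = -7 (v(j) = -5 - 2 = -7)
M = 176213/94119 (M = 407*(1/687) - 526*(-1/411) = 407/687 + 526/411 = 176213/94119 ≈ 1.8722)
(Y + M)*O(12 + v(-4), -7) = (-295 + 176213/94119)*(-22 - (12 - 7)) = -27588892*(-22 - 1*5)/94119 = -27588892*(-22 - 5)/94119 = -27588892/94119*(-27) = 248300028/31373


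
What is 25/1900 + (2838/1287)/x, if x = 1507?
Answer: 65309/4466748 ≈ 0.014621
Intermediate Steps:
25/1900 + (2838/1287)/x = 25/1900 + (2838/1287)/1507 = 25*(1/1900) + (2838*(1/1287))*(1/1507) = 1/76 + (86/39)*(1/1507) = 1/76 + 86/58773 = 65309/4466748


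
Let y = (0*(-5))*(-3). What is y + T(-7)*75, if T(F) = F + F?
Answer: -1050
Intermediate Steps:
y = 0 (y = 0*(-3) = 0)
T(F) = 2*F
y + T(-7)*75 = 0 + (2*(-7))*75 = 0 - 14*75 = 0 - 1050 = -1050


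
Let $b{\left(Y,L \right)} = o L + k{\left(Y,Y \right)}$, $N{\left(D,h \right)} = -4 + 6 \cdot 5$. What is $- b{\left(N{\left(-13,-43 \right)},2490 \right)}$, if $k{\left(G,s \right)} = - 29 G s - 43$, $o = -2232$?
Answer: $5577327$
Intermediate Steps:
$k{\left(G,s \right)} = -43 - 29 G s$ ($k{\left(G,s \right)} = - 29 G s - 43 = -43 - 29 G s$)
$N{\left(D,h \right)} = 26$ ($N{\left(D,h \right)} = -4 + 30 = 26$)
$b{\left(Y,L \right)} = -43 - 2232 L - 29 Y^{2}$ ($b{\left(Y,L \right)} = - 2232 L - \left(43 + 29 Y Y\right) = - 2232 L - \left(43 + 29 Y^{2}\right) = -43 - 2232 L - 29 Y^{2}$)
$- b{\left(N{\left(-13,-43 \right)},2490 \right)} = - (-43 - 5557680 - 29 \cdot 26^{2}) = - (-43 - 5557680 - 19604) = \left(-1\right) \left(-5577327\right) = 5577327$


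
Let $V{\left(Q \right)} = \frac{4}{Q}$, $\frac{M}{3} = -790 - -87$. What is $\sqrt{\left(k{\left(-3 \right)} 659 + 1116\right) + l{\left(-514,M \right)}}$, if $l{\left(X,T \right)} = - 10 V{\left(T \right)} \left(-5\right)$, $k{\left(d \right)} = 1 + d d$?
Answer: $\frac{\sqrt{34274949186}}{2109} \approx 87.783$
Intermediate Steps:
$k{\left(d \right)} = 1 + d^{2}$
$M = -2109$ ($M = 3 \left(-790 - -87\right) = 3 \left(-790 + 87\right) = 3 \left(-703\right) = -2109$)
$l{\left(X,T \right)} = \frac{200}{T}$ ($l{\left(X,T \right)} = - 10 \frac{4}{T} \left(-5\right) = - \frac{40}{T} \left(-5\right) = \frac{200}{T}$)
$\sqrt{\left(k{\left(-3 \right)} 659 + 1116\right) + l{\left(-514,M \right)}} = \sqrt{\left(\left(1 + \left(-3\right)^{2}\right) 659 + 1116\right) + \frac{200}{-2109}} = \sqrt{\left(\left(1 + 9\right) 659 + 1116\right) + 200 \left(- \frac{1}{2109}\right)} = \sqrt{\left(10 \cdot 659 + 1116\right) - \frac{200}{2109}} = \sqrt{\left(6590 + 1116\right) - \frac{200}{2109}} = \sqrt{7706 - \frac{200}{2109}} = \sqrt{\frac{16251754}{2109}} = \frac{\sqrt{34274949186}}{2109}$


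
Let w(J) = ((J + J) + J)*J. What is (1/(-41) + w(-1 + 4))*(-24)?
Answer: -26544/41 ≈ -647.42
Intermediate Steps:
w(J) = 3*J² (w(J) = (2*J + J)*J = (3*J)*J = 3*J²)
(1/(-41) + w(-1 + 4))*(-24) = (1/(-41) + 3*(-1 + 4)²)*(-24) = (-1/41 + 3*3²)*(-24) = (-1/41 + 3*9)*(-24) = (-1/41 + 27)*(-24) = (1106/41)*(-24) = -26544/41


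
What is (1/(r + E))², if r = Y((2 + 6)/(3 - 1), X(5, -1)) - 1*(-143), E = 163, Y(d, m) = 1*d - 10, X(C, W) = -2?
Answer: 1/90000 ≈ 1.1111e-5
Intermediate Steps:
Y(d, m) = -10 + d (Y(d, m) = d - 10 = -10 + d)
r = 137 (r = (-10 + (2 + 6)/(3 - 1)) - 1*(-143) = (-10 + 8/2) + 143 = (-10 + 8*(½)) + 143 = (-10 + 4) + 143 = -6 + 143 = 137)
(1/(r + E))² = (1/(137 + 163))² = (1/300)² = 1/90000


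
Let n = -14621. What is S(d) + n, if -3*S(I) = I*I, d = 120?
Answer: -19421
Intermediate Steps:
S(I) = -I**2/3 (S(I) = -I*I/3 = -I**2/3)
S(d) + n = -1/3*120**2 - 14621 = -1/3*14400 - 14621 = -4800 - 14621 = -19421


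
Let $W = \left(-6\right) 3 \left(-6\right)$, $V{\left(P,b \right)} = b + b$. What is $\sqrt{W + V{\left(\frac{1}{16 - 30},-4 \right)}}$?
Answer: $10$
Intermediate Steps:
$V{\left(P,b \right)} = 2 b$
$W = 108$ ($W = \left(-18\right) \left(-6\right) = 108$)
$\sqrt{W + V{\left(\frac{1}{16 - 30},-4 \right)}} = \sqrt{108 + 2 \left(-4\right)} = \sqrt{108 - 8} = \sqrt{100} = 10$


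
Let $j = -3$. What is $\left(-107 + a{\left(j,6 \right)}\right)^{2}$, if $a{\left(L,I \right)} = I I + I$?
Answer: $4225$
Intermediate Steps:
$a{\left(L,I \right)} = I + I^{2}$ ($a{\left(L,I \right)} = I^{2} + I = I + I^{2}$)
$\left(-107 + a{\left(j,6 \right)}\right)^{2} = \left(-107 + 6 \left(1 + 6\right)\right)^{2} = \left(-107 + 6 \cdot 7\right)^{2} = \left(-107 + 42\right)^{2} = \left(-65\right)^{2} = 4225$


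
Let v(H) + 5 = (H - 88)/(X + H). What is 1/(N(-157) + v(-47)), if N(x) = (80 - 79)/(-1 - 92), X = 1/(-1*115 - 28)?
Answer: -625146/1337087 ≈ -0.46754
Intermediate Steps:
X = -1/143 (X = 1/(-115 - 28) = 1/(-143) = -1/143 ≈ -0.0069930)
N(x) = -1/93 (N(x) = 1/(-93) = 1*(-1/93) = -1/93)
v(H) = -5 + (-88 + H)/(-1/143 + H) (v(H) = -5 + (H - 88)/(-1/143 + H) = -5 + (-88 + H)/(-1/143 + H))
1/(N(-157) + v(-47)) = 1/(-1/93 + (-12579 - 572*(-47))/(-1 + 143*(-47))) = 1/(-1/93 + (-12579 + 26884)/(-1 - 6721)) = 1/(-1/93 + 14305/(-6722)) = 1/(-1/93 - 1/6722*14305) = 1/(-1/93 - 14305/6722) = 1/(-1337087/625146) = -625146/1337087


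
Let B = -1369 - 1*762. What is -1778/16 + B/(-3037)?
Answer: -2682845/24296 ≈ -110.42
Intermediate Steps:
B = -2131 (B = -1369 - 762 = -2131)
-1778/16 + B/(-3037) = -1778/16 - 2131/(-3037) = -1778*1/16 - 2131*(-1/3037) = -889/8 + 2131/3037 = -2682845/24296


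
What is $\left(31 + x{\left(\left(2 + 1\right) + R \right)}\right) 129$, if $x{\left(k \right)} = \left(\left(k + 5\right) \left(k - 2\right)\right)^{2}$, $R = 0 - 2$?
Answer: $8643$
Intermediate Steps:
$R = -2$ ($R = 0 - 2 = -2$)
$x{\left(k \right)} = \left(-2 + k\right)^{2} \left(5 + k\right)^{2}$ ($x{\left(k \right)} = \left(\left(5 + k\right) \left(-2 + k\right)\right)^{2} = \left(\left(-2 + k\right) \left(5 + k\right)\right)^{2} = \left(-2 + k\right)^{2} \left(5 + k\right)^{2}$)
$\left(31 + x{\left(\left(2 + 1\right) + R \right)}\right) 129 = \left(31 + \left(-2 + \left(\left(2 + 1\right) - 2\right)\right)^{2} \left(5 + \left(\left(2 + 1\right) - 2\right)\right)^{2}\right) 129 = \left(31 + \left(-2 + \left(3 - 2\right)\right)^{2} \left(5 + \left(3 - 2\right)\right)^{2}\right) 129 = \left(31 + \left(-2 + 1\right)^{2} \left(5 + 1\right)^{2}\right) 129 = \left(31 + \left(-1\right)^{2} \cdot 6^{2}\right) 129 = \left(31 + 1 \cdot 36\right) 129 = \left(31 + 36\right) 129 = 67 \cdot 129 = 8643$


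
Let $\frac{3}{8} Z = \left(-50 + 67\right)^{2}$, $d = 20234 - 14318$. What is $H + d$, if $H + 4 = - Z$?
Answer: $\frac{15424}{3} \approx 5141.3$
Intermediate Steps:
$d = 5916$
$Z = \frac{2312}{3}$ ($Z = \frac{8 \left(-50 + 67\right)^{2}}{3} = \frac{8 \cdot 17^{2}}{3} = \frac{8}{3} \cdot 289 = \frac{2312}{3} \approx 770.67$)
$H = - \frac{2324}{3}$ ($H = -4 - \frac{2312}{3} = - \frac{2324}{3} \approx -774.67$)
$H + d = - \frac{2324}{3} + 5916 = \frac{15424}{3}$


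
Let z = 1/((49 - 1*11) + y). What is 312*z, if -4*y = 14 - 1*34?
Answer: 312/43 ≈ 7.2558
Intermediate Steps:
y = 5 (y = -(14 - 1*34)/4 = -(14 - 34)/4 = -1/4*(-20) = 5)
z = 1/43 (z = 1/((49 - 1*11) + 5) = 1/((49 - 11) + 5) = 1/(38 + 5) = 1/43 ≈ 0.023256)
312*z = 312*(1/43) = 312/43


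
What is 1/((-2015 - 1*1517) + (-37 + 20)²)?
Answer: -1/3243 ≈ -0.00030836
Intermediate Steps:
1/((-2015 - 1*1517) + (-37 + 20)²) = 1/((-2015 - 1517) + (-17)²) = 1/(-3532 + 289) = 1/(-3243) = -1/3243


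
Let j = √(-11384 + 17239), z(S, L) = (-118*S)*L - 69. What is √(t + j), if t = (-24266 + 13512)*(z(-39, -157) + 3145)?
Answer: √(7736836252 + √5855) ≈ 87959.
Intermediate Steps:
z(S, L) = -69 - 118*L*S (z(S, L) = -118*L*S - 69 = -69 - 118*L*S)
j = √5855 ≈ 76.518
t = 7736836252 (t = (-24266 + 13512)*((-69 - 118*(-157)*(-39)) + 3145) = -10754*((-69 - 722514) + 3145) = -10754*(-722583 + 3145) = -10754*(-719438) = 7736836252)
√(t + j) = √(7736836252 + √5855)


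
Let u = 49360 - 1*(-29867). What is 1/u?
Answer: 1/79227 ≈ 1.2622e-5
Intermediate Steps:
u = 79227 (u = 49360 + 29867 = 79227)
1/u = 1/79227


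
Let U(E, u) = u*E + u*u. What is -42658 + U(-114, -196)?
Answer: 18102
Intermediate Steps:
U(E, u) = u**2 + E*u (U(E, u) = E*u + u**2 = u**2 + E*u)
-42658 + U(-114, -196) = -42658 - 196*(-114 - 196) = -42658 - 196*(-310) = -42658 + 60760 = 18102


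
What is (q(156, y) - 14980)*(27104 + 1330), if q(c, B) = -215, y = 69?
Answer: -432054630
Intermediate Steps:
(q(156, y) - 14980)*(27104 + 1330) = (-215 - 14980)*(27104 + 1330) = -15195*28434 = -432054630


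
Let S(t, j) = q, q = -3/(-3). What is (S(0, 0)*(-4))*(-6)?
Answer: 24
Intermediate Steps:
q = 1 (q = -⅓*(-3) = 1)
S(t, j) = 1
(S(0, 0)*(-4))*(-6) = (1*(-4))*(-6) = -4*(-6) = 24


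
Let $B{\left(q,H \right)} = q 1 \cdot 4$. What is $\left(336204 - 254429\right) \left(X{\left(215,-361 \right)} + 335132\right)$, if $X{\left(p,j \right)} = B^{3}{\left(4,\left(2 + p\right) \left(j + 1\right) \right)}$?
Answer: $27740369700$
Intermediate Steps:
$B{\left(q,H \right)} = 4 q$ ($B{\left(q,H \right)} = q 4 = 4 q$)
$X{\left(p,j \right)} = 4096$ ($X{\left(p,j \right)} = \left(4 \cdot 4\right)^{3} = 16^{3} = 4096$)
$\left(336204 - 254429\right) \left(X{\left(215,-361 \right)} + 335132\right) = \left(336204 - 254429\right) \left(4096 + 335132\right) = 81775 \cdot 339228 = 27740369700$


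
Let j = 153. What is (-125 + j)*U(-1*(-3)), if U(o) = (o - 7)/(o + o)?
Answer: -56/3 ≈ -18.667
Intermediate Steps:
U(o) = (-7 + o)/(2*o) (U(o) = (-7 + o)/((2*o)) = (-7 + o)*(1/(2*o)) = (-7 + o)/(2*o))
(-125 + j)*U(-1*(-3)) = (-125 + 153)*((-7 - 1*(-3))/(2*((-1*(-3))))) = 28*((1/2)*(-7 + 3)/3) = 28*((1/2)*(1/3)*(-4)) = 28*(-2/3) = -56/3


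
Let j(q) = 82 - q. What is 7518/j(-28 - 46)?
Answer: 1253/26 ≈ 48.192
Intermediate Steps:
7518/j(-28 - 46) = 7518/(82 - (-28 - 46)) = 7518/(82 - 1*(-74)) = 7518/(82 + 74) = 7518/156 = 7518*(1/156) = 1253/26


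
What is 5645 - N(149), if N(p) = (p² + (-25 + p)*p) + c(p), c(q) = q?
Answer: -35181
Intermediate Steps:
N(p) = p + p² + p*(-25 + p) (N(p) = (p² + (-25 + p)*p) + p = (p² + p*(-25 + p)) + p = p + p² + p*(-25 + p))
5645 - N(149) = 5645 - 2*149*(-12 + 149) = 5645 - 2*149*137 = 5645 - 1*40826 = 5645 - 40826 = -35181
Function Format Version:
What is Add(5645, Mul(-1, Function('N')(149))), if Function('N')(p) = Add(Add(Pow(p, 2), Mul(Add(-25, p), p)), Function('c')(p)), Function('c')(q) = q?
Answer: -35181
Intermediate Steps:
Function('N')(p) = Add(p, Pow(p, 2), Mul(p, Add(-25, p))) (Function('N')(p) = Add(Add(Pow(p, 2), Mul(Add(-25, p), p)), p) = Add(Add(Pow(p, 2), Mul(p, Add(-25, p))), p) = Add(p, Pow(p, 2), Mul(p, Add(-25, p))))
Add(5645, Mul(-1, Function('N')(149))) = Add(5645, Mul(-1, Mul(2, 149, Add(-12, 149)))) = Add(5645, Mul(-1, Mul(2, 149, 137))) = Add(5645, Mul(-1, 40826)) = Add(5645, -40826) = -35181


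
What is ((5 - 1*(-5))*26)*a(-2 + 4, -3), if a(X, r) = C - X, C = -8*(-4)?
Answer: 7800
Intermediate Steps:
C = 32 (C = -2*(-16) = 32)
a(X, r) = 32 - X
((5 - 1*(-5))*26)*a(-2 + 4, -3) = ((5 - 1*(-5))*26)*(32 - (-2 + 4)) = ((5 + 5)*26)*(32 - 1*2) = (10*26)*(32 - 2) = 260*30 = 7800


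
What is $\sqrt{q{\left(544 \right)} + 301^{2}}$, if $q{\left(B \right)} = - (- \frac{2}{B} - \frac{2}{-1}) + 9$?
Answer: $\frac{\sqrt{418971409}}{68} \approx 301.01$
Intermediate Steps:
$q{\left(B \right)} = 7 + \frac{2}{B}$ ($q{\left(B \right)} = - (- \frac{2}{B} - -2) + 9 = - (- \frac{2}{B} + 2) + 9 = - (2 - \frac{2}{B}) + 9 = \left(-2 + \frac{2}{B}\right) + 9 = 7 + \frac{2}{B}$)
$\sqrt{q{\left(544 \right)} + 301^{2}} = \sqrt{\left(7 + \frac{2}{544}\right) + 301^{2}} = \sqrt{\left(7 + 2 \cdot \frac{1}{544}\right) + 90601} = \sqrt{\left(7 + \frac{1}{272}\right) + 90601} = \sqrt{\frac{1905}{272} + 90601} = \sqrt{\frac{24645377}{272}} = \frac{\sqrt{418971409}}{68}$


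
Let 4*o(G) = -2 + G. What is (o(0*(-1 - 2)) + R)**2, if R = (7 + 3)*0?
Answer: 1/4 ≈ 0.25000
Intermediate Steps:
o(G) = -1/2 + G/4 (o(G) = (-2 + G)/4 = -1/2 + G/4)
R = 0 (R = 10*0 = 0)
(o(0*(-1 - 2)) + R)**2 = ((-1/2 + (0*(-1 - 2))/4) + 0)**2 = ((-1/2 + (0*(-3))/4) + 0)**2 = ((-1/2 + (1/4)*0) + 0)**2 = ((-1/2 + 0) + 0)**2 = (-1/2 + 0)**2 = (-1/2)**2 = 1/4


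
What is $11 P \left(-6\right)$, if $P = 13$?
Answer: $-858$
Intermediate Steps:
$11 P \left(-6\right) = 11 \cdot 13 \left(-6\right) = 143 \left(-6\right) = -858$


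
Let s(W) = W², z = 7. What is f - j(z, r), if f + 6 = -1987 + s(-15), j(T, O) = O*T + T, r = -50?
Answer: -1425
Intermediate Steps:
j(T, O) = T + O*T
f = -1768 (f = -6 + (-1987 + (-15)²) = -6 + (-1987 + 225) = -6 - 1762 = -1768)
f - j(z, r) = -1768 - 7*(1 - 50) = -1768 - 7*(-49) = -1768 - 1*(-343) = -1768 + 343 = -1425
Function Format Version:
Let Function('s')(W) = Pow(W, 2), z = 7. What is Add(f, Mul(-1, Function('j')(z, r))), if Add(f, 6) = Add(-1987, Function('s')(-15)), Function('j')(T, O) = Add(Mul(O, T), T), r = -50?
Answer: -1425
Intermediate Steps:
Function('j')(T, O) = Add(T, Mul(O, T))
f = -1768 (f = Add(-6, Add(-1987, Pow(-15, 2))) = Add(-6, Add(-1987, 225)) = Add(-6, -1762) = -1768)
Add(f, Mul(-1, Function('j')(z, r))) = Add(-1768, Mul(-1, Mul(7, Add(1, -50)))) = Add(-1768, Mul(-1, Mul(7, -49))) = Add(-1768, Mul(-1, -343)) = Add(-1768, 343) = -1425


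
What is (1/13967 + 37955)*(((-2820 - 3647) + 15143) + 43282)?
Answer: 27543844337588/13967 ≈ 1.9721e+9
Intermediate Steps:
(1/13967 + 37955)*(((-2820 - 3647) + 15143) + 43282) = (1/13967 + 37955)*((-6467 + 15143) + 43282) = 530117486*(8676 + 43282)/13967 = (530117486/13967)*51958 = 27543844337588/13967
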